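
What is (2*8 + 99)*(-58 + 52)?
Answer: -690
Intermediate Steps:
(2*8 + 99)*(-58 + 52) = (16 + 99)*(-6) = 115*(-6) = -690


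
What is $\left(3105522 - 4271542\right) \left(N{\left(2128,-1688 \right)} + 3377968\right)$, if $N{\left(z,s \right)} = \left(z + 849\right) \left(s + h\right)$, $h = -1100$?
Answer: $5739043166160$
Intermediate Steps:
$N{\left(z,s \right)} = \left(-1100 + s\right) \left(849 + z\right)$ ($N{\left(z,s \right)} = \left(z + 849\right) \left(s - 1100\right) = \left(849 + z\right) \left(-1100 + s\right) = \left(-1100 + s\right) \left(849 + z\right)$)
$\left(3105522 - 4271542\right) \left(N{\left(2128,-1688 \right)} + 3377968\right) = \left(3105522 - 4271542\right) \left(\left(-933900 - 2340800 + 849 \left(-1688\right) - 3592064\right) + 3377968\right) = - 1166020 \left(\left(-933900 - 2340800 - 1433112 - 3592064\right) + 3377968\right) = - 1166020 \left(-8299876 + 3377968\right) = \left(-1166020\right) \left(-4921908\right) = 5739043166160$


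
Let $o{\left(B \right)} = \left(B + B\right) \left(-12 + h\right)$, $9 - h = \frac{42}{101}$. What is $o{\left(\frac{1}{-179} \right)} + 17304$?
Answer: $\frac{312839706}{18079} \approx 17304.0$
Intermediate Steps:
$h = \frac{867}{101}$ ($h = 9 - \frac{42}{101} = \frac{867}{101} \approx 8.5842$)
$o{\left(B \right)} = - \frac{690 B}{101}$ ($o{\left(B \right)} = \left(B + B\right) \left(-12 + \frac{867}{101}\right) = 2 B \left(- \frac{345}{101}\right) = - \frac{690 B}{101}$)
$o{\left(\frac{1}{-179} \right)} + 17304 = - \frac{690}{101 \left(-179\right)} + 17304 = \left(- \frac{690}{101}\right) \left(- \frac{1}{179}\right) + 17304 = \frac{690}{18079} + 17304 = \frac{312839706}{18079}$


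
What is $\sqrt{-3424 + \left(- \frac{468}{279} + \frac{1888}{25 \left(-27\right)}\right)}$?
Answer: $\frac{2 i \sqrt{1667974251}}{1395} \approx 58.553 i$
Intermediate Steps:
$\sqrt{-3424 + \left(- \frac{468}{279} + \frac{1888}{25 \left(-27\right)}\right)} = \sqrt{-3424 + \left(\left(-468\right) \frac{1}{279} + \frac{1888}{-675}\right)} = \sqrt{-3424 + \left(- \frac{52}{31} + 1888 \left(- \frac{1}{675}\right)\right)} = \sqrt{-3424 - \frac{93628}{20925}} = \sqrt{- \frac{71740828}{20925}} = \frac{2 i \sqrt{1667974251}}{1395}$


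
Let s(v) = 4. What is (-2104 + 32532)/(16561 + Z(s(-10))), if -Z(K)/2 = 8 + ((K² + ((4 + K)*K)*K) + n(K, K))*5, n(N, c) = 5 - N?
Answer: 30428/15095 ≈ 2.0158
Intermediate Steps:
Z(K) = -66 - 10*K² + 10*K - 10*K²*(4 + K) (Z(K) = -2*(8 + ((K² + ((4 + K)*K)*K) + (5 - K))*5) = -2*(8 + ((K² + (K*(4 + K))*K) + (5 - K))*5) = -2*(8 + ((K² + K²*(4 + K)) + (5 - K))*5) = -2*(8 + (5 + K² - K + K²*(4 + K))*5) = -2*(8 + (25 - 5*K + 5*K² + 5*K²*(4 + K))) = -2*(33 - 5*K + 5*K² + 5*K²*(4 + K)) = -66 - 10*K² + 10*K - 10*K²*(4 + K))
(-2104 + 32532)/(16561 + Z(s(-10))) = (-2104 + 32532)/(16561 + (-66 - 50*4² - 10*4³ + 10*4)) = 30428/(16561 + (-66 - 50*16 - 10*64 + 40)) = 30428/(16561 + (-66 - 800 - 640 + 40)) = 30428/(16561 - 1466) = 30428/15095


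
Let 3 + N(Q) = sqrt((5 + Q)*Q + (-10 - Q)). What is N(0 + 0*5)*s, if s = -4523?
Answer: 13569 - 4523*I*sqrt(10) ≈ 13569.0 - 14303.0*I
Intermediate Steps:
N(Q) = -3 + sqrt(-10 - Q + Q*(5 + Q)) (N(Q) = -3 + sqrt((5 + Q)*Q + (-10 - Q)) = -3 + sqrt(Q*(5 + Q) + (-10 - Q)) = -3 + sqrt(-10 - Q + Q*(5 + Q)))
N(0 + 0*5)*s = (-3 + sqrt(-10 + (0 + 0*5)**2 + 4*(0 + 0*5)))*(-4523) = (-3 + sqrt(-10 + (0 + 0)**2 + 4*(0 + 0)))*(-4523) = (-3 + sqrt(-10 + 0**2 + 4*0))*(-4523) = (-3 + sqrt(-10 + 0 + 0))*(-4523) = (-3 + sqrt(-10))*(-4523) = (-3 + I*sqrt(10))*(-4523) = 13569 - 4523*I*sqrt(10)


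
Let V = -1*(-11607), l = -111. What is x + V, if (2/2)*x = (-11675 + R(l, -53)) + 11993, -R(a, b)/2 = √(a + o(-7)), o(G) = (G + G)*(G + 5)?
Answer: 11925 - 2*I*√83 ≈ 11925.0 - 18.221*I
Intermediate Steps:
V = 11607
o(G) = 2*G*(5 + G) (o(G) = (2*G)*(5 + G) = 2*G*(5 + G))
R(a, b) = -2*√(28 + a) (R(a, b) = -2*√(a + 2*(-7)*(5 - 7)) = -2*√(a + 2*(-7)*(-2)) = -2*√(a + 28) = -2*√(28 + a))
x = 318 - 2*I*√83 (x = (-11675 - 2*√(28 - 111)) + 11993 = (-11675 - 2*I*√83) + 11993 = 318 - 2*I*√83 ≈ 318.0 - 18.221*I)
x + V = (318 - 2*I*√83) + 11607 = 11925 - 2*I*√83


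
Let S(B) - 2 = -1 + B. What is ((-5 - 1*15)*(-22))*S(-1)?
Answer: 0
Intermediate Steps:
S(B) = 1 + B (S(B) = 2 + (-1 + B) = 1 + B)
((-5 - 1*15)*(-22))*S(-1) = ((-5 - 1*15)*(-22))*(1 - 1) = ((-5 - 15)*(-22))*0 = -20*(-22)*0 = 440*0 = 0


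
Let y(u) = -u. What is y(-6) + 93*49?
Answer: 4563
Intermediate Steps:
y(-6) + 93*49 = -1*(-6) + 93*49 = 6 + 4557 = 4563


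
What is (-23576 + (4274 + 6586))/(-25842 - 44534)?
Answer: 3179/17594 ≈ 0.18069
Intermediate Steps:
(-23576 + (4274 + 6586))/(-25842 - 44534) = (-23576 + 10860)/(-70376) = -12716*(-1/70376) = 3179/17594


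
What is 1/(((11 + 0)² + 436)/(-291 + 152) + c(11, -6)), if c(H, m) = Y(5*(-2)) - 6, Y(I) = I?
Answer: -139/2781 ≈ -0.049982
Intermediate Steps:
c(H, m) = -16 (c(H, m) = 5*(-2) - 6 = -10 - 6 = -16)
1/(((11 + 0)² + 436)/(-291 + 152) + c(11, -6)) = 1/(((11 + 0)² + 436)/(-291 + 152) - 16) = 1/((11² + 436)/(-139) - 16) = 1/((121 + 436)*(-1/139) - 16) = 1/(557*(-1/139) - 16) = 1/(-557/139 - 16) = 1/(-2781/139) = -139/2781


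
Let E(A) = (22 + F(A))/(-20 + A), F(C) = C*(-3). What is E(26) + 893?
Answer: 2651/3 ≈ 883.67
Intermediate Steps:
F(C) = -3*C
E(A) = (22 - 3*A)/(-20 + A)
E(26) + 893 = (22 - 3*26)/(-20 + 26) + 893 = (22 - 78)/6 + 893 = (⅙)*(-56) + 893 = -28/3 + 893 = 2651/3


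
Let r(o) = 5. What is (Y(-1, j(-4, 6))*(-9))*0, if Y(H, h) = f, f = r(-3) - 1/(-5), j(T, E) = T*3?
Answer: 0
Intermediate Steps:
j(T, E) = 3*T
f = 26/5 (f = 5 - 1/(-5) = 5 - 1*(-⅕) = 5 + ⅕ = 26/5 ≈ 5.2000)
Y(H, h) = 26/5
(Y(-1, j(-4, 6))*(-9))*0 = ((26/5)*(-9))*0 = -234/5*0 = 0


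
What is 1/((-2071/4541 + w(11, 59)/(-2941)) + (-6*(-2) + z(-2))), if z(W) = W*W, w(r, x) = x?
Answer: 702899/10911714 ≈ 0.064417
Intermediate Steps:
z(W) = W**2
1/((-2071/4541 + w(11, 59)/(-2941)) + (-6*(-2) + z(-2))) = 1/((-2071/4541 + 59/(-2941)) + (-6*(-2) + (-2)**2)) = 1/((-2071*1/4541 + 59*(-1/2941)) + (12 + 4)) = 1/((-109/239 - 59/2941) + 16) = 1/(-334670/702899 + 16) = 1/(10911714/702899) = 702899/10911714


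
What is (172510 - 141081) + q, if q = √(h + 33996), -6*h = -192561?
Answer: 31429 + √264358/2 ≈ 31686.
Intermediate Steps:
h = 64187/2 (h = -⅙*(-192561) = 64187/2 ≈ 32094.)
q = √264358/2 (q = √(64187/2 + 33996) = √(132179/2) = √264358/2 ≈ 257.08)
(172510 - 141081) + q = (172510 - 141081) + √264358/2 = 31429 + √264358/2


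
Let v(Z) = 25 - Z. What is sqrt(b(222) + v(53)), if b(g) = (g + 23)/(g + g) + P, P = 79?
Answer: sqrt(2540679)/222 ≈ 7.1800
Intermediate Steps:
b(g) = 79 + (23 + g)/(2*g) (b(g) = (g + 23)/(g + g) + 79 = (23 + g)/((2*g)) + 79 = (23 + g)*(1/(2*g)) + 79 = (23 + g)/(2*g) + 79 = 79 + (23 + g)/(2*g))
sqrt(b(222) + v(53)) = sqrt((1/2)*(23 + 159*222)/222 + (25 - 1*53)) = sqrt((1/2)*(1/222)*(23 + 35298) + (25 - 53)) = sqrt((1/2)*(1/222)*35321 - 28) = sqrt(35321/444 - 28) = sqrt(22889/444) = sqrt(2540679)/222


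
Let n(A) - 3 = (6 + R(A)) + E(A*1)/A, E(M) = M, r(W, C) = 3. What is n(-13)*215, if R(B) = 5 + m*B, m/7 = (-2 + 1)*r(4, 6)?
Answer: 61920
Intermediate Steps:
m = -21 (m = 7*((-2 + 1)*3) = 7*(-1*3) = 7*(-3) = -21)
R(B) = 5 - 21*B
n(A) = 15 - 21*A (n(A) = 3 + ((6 + (5 - 21*A)) + (A*1)/A) = 3 + ((11 - 21*A) + A/A) = 3 + ((11 - 21*A) + 1) = 3 + (12 - 21*A) = 15 - 21*A)
n(-13)*215 = (15 - 21*(-13))*215 = (15 + 273)*215 = 288*215 = 61920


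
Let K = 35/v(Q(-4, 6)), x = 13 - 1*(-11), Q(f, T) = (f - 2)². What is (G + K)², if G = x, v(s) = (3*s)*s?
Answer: 8713662409/15116544 ≈ 576.43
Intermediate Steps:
Q(f, T) = (-2 + f)²
x = 24 (x = 13 + 11 = 24)
v(s) = 3*s²
G = 24
K = 35/3888 (K = 35/((3*((-2 - 4)²)²)) = 35/((3*((-6)²)²)) = 35/((3*36²)) = 35/((3*1296)) = 35/3888 ≈ 0.0090021)
(G + K)² = (24 + 35/3888)² = (93347/3888)² = 8713662409/15116544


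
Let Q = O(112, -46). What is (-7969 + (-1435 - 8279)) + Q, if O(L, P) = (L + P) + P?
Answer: -17663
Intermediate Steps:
O(L, P) = L + 2*P
Q = 20 (Q = 112 + 2*(-46) = 112 - 92 = 20)
(-7969 + (-1435 - 8279)) + Q = (-7969 + (-1435 - 8279)) + 20 = (-7969 - 9714) + 20 = -17683 + 20 = -17663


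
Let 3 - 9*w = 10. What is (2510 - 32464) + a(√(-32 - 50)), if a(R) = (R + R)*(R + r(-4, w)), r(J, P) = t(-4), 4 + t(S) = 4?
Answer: -30118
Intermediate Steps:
w = -7/9 (w = ⅓ - ⅑*10 = ⅓ - 10/9 = -7/9 ≈ -0.77778)
t(S) = 0 (t(S) = -4 + 4 = 0)
r(J, P) = 0
a(R) = 2*R² (a(R) = (R + R)*(R + 0) = (2*R)*R = 2*R²)
(2510 - 32464) + a(√(-32 - 50)) = (2510 - 32464) + 2*(√(-32 - 50))² = -29954 + 2*(√(-82))² = -29954 + 2*(I*√82)² = -29954 + 2*(-82) = -29954 - 164 = -30118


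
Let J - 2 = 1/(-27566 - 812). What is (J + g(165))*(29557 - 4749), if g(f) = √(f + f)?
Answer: 100569860/2027 + 24808*√330 ≈ 5.0028e+5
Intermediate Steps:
g(f) = √2*√f (g(f) = √(2*f) = √2*√f)
J = 56755/28378 (J = 2 + 1/(-27566 - 812) = 2 + 1/(-28378) = 2 - 1/28378 = 56755/28378 ≈ 2.0000)
(J + g(165))*(29557 - 4749) = (56755/28378 + √2*√165)*(29557 - 4749) = (56755/28378 + √330)*24808 = 100569860/2027 + 24808*√330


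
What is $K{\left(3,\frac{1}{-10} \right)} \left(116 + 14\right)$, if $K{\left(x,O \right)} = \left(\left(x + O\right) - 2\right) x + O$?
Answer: $338$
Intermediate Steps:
$K{\left(x,O \right)} = O + x \left(-2 + O + x\right)$ ($K{\left(x,O \right)} = \left(\left(O + x\right) - 2\right) x + O = \left(-2 + O + x\right) x + O = x \left(-2 + O + x\right) + O = O + x \left(-2 + O + x\right)$)
$K{\left(3,\frac{1}{-10} \right)} \left(116 + 14\right) = \left(\frac{1}{-10} + 3^{2} - 6 + \frac{1}{-10} \cdot 3\right) \left(116 + 14\right) = \left(- \frac{1}{10} + 9 - 6 - \frac{3}{10}\right) 130 = \frac{13}{5} \cdot 130 = 338$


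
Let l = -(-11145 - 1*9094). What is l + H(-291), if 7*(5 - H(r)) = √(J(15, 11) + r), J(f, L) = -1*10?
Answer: 20244 - I*√301/7 ≈ 20244.0 - 2.4785*I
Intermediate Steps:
l = 20239 (l = -(-11145 - 9094) = -1*(-20239) = 20239)
J(f, L) = -10
H(r) = 5 - √(-10 + r)/7
l + H(-291) = 20239 + (5 - √(-10 - 291)/7) = 20239 + (5 - I*√301/7) = 20244 - I*√301/7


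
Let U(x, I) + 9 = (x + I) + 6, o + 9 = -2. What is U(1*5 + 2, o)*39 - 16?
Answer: -289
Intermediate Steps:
o = -11 (o = -9 - 2 = -11)
U(x, I) = -3 + I + x (U(x, I) = -9 + ((x + I) + 6) = -9 + ((I + x) + 6) = -9 + (6 + I + x) = -3 + I + x)
U(1*5 + 2, o)*39 - 16 = (-3 - 11 + (1*5 + 2))*39 - 16 = (-3 - 11 + (5 + 2))*39 - 16 = (-3 - 11 + 7)*39 - 16 = -7*39 - 16 = -273 - 16 = -289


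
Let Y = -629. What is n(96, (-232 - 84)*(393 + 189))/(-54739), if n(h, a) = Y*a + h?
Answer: -115680744/54739 ≈ -2113.3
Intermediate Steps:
n(h, a) = h - 629*a (n(h, a) = -629*a + h = h - 629*a)
n(96, (-232 - 84)*(393 + 189))/(-54739) = (96 - 629*(-232 - 84)*(393 + 189))/(-54739) = (96 - (-198764)*582)*(-1/54739) = (96 - 629*(-183912))*(-1/54739) = (96 + 115680648)*(-1/54739) = 115680744*(-1/54739) = -115680744/54739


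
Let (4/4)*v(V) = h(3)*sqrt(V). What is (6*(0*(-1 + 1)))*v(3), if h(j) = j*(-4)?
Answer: 0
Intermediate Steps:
h(j) = -4*j
v(V) = -12*sqrt(V) (v(V) = (-4*3)*sqrt(V) = -12*sqrt(V))
(6*(0*(-1 + 1)))*v(3) = (6*(0*(-1 + 1)))*(-12*sqrt(3)) = (6*(0*0))*(-12*sqrt(3)) = (6*0)*(-12*sqrt(3)) = 0*(-12*sqrt(3)) = 0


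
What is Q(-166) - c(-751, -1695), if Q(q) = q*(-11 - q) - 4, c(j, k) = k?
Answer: -24039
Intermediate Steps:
Q(q) = -4 + q*(-11 - q)
Q(-166) - c(-751, -1695) = (-4 - 1*(-166)² - 11*(-166)) - 1*(-1695) = (-4 - 1*27556 + 1826) + 1695 = (-4 - 27556 + 1826) + 1695 = -25734 + 1695 = -24039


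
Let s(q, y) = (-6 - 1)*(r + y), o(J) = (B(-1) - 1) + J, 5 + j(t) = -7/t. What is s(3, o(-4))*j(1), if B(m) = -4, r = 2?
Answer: -588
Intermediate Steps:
j(t) = -5 - 7/t
o(J) = -5 + J (o(J) = (-4 - 1) + J = -5 + J)
s(q, y) = -14 - 7*y (s(q, y) = (-6 - 1)*(2 + y) = -7*(2 + y) = -14 - 7*y)
s(3, o(-4))*j(1) = (-14 - 7*(-5 - 4))*(-5 - 7/1) = (-14 - 7*(-9))*(-5 - 7*1) = (-14 + 63)*(-5 - 7) = 49*(-12) = -588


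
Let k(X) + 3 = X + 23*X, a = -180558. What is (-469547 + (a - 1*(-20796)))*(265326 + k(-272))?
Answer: -162862022655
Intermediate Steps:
k(X) = -3 + 24*X (k(X) = -3 + (X + 23*X) = -3 + 24*X)
(-469547 + (a - 1*(-20796)))*(265326 + k(-272)) = (-469547 + (-180558 - 1*(-20796)))*(265326 + (-3 + 24*(-272))) = (-469547 + (-180558 + 20796))*(265326 + (-3 - 6528)) = (-469547 - 159762)*(265326 - 6531) = -629309*258795 = -162862022655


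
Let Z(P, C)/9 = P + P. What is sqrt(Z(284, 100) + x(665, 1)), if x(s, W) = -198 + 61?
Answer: 5*sqrt(199) ≈ 70.534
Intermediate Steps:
x(s, W) = -137
Z(P, C) = 18*P (Z(P, C) = 9*(P + P) = 9*(2*P) = 18*P)
sqrt(Z(284, 100) + x(665, 1)) = sqrt(18*284 - 137) = sqrt(5112 - 137) = sqrt(4975) = 5*sqrt(199)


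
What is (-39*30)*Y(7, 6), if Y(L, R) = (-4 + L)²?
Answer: -10530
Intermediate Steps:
(-39*30)*Y(7, 6) = (-39*30)*(-4 + 7)² = -1170*3² = -1170*9 = -10530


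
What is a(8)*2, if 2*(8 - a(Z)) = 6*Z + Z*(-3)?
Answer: -8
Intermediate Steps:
a(Z) = 8 - 3*Z/2 (a(Z) = 8 - (6*Z + Z*(-3))/2 = 8 - (6*Z - 3*Z)/2 = 8 - 3*Z/2)
a(8)*2 = (8 - 3/2*8)*2 = (8 - 12)*2 = -4*2 = -8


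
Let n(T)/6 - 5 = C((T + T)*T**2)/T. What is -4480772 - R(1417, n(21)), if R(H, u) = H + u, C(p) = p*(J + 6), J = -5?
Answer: -4487511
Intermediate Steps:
C(p) = p (C(p) = p*(-5 + 6) = p*1 = p)
n(T) = 30 + 12*T**2 (n(T) = 30 + 6*(((T + T)*T**2)/T) = 30 + 6*(((2*T)*T**2)/T) = 30 + 6*((2*T**3)/T) = 30 + 6*(2*T**2) = 30 + 12*T**2)
-4480772 - R(1417, n(21)) = -4480772 - (1417 + (30 + 12*21**2)) = -4480772 - (1417 + (30 + 12*441)) = -4480772 - (1417 + (30 + 5292)) = -4480772 - (1417 + 5322) = -4480772 - 1*6739 = -4480772 - 6739 = -4487511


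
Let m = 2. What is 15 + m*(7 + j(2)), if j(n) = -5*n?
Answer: 9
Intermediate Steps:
15 + m*(7 + j(2)) = 15 + 2*(7 - 5*2) = 15 + 2*(7 - 10) = 15 + 2*(-3) = 15 - 6 = 9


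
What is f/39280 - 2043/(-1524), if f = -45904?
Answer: 214403/1247140 ≈ 0.17192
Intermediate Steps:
f/39280 - 2043/(-1524) = -45904/39280 - 2043/(-1524) = -45904*1/39280 - 2043*(-1/1524) = -2869/2455 + 681/508 = 214403/1247140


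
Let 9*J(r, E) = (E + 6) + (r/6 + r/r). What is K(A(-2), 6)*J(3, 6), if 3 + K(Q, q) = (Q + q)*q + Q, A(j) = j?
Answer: 57/2 ≈ 28.500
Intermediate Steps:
J(r, E) = 7/9 + E/9 + r/54 (J(r, E) = ((E + 6) + (r/6 + r/r))/9 = ((6 + E) + (r*(1/6) + 1))/9 = ((6 + E) + (r/6 + 1))/9 = ((6 + E) + (1 + r/6))/9 = (7 + E + r/6)/9 = 7/9 + E/9 + r/54)
K(Q, q) = -3 + Q + q*(Q + q) (K(Q, q) = -3 + ((Q + q)*q + Q) = -3 + (q*(Q + q) + Q) = -3 + (Q + q*(Q + q)) = -3 + Q + q*(Q + q))
K(A(-2), 6)*J(3, 6) = (-3 - 2 + 6**2 - 2*6)*(7/9 + (1/9)*6 + (1/54)*3) = (-3 - 2 + 36 - 12)*(7/9 + 2/3 + 1/18) = 19*(3/2) = 57/2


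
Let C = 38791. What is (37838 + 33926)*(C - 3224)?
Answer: 2552430188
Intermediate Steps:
(37838 + 33926)*(C - 3224) = (37838 + 33926)*(38791 - 3224) = 71764*35567 = 2552430188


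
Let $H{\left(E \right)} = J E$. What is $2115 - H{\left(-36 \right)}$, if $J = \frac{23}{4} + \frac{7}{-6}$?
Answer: $2280$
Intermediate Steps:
$J = \frac{55}{12}$ ($J = 23 \cdot \frac{1}{4} + 7 \left(- \frac{1}{6}\right) = \frac{23}{4} - \frac{7}{6} = \frac{55}{12} \approx 4.5833$)
$H{\left(E \right)} = \frac{55 E}{12}$
$2115 - H{\left(-36 \right)} = 2115 - \frac{55}{12} \left(-36\right) = 2115 - -165 = 2115 + 165 = 2280$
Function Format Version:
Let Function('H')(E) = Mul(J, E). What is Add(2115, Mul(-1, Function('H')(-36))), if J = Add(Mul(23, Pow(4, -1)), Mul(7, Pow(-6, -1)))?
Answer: 2280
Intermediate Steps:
J = Rational(55, 12) (J = Add(Mul(23, Rational(1, 4)), Mul(7, Rational(-1, 6))) = Add(Rational(23, 4), Rational(-7, 6)) = Rational(55, 12) ≈ 4.5833)
Function('H')(E) = Mul(Rational(55, 12), E)
Add(2115, Mul(-1, Function('H')(-36))) = Add(2115, Mul(-1, Mul(Rational(55, 12), -36))) = Add(2115, Mul(-1, -165)) = Add(2115, 165) = 2280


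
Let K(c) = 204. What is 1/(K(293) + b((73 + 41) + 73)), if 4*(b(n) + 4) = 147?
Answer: 4/947 ≈ 0.0042239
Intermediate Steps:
b(n) = 131/4 (b(n) = -4 + (¼)*147 = -4 + 147/4 = 131/4)
1/(K(293) + b((73 + 41) + 73)) = 1/(204 + 131/4) = 1/(947/4) = 4/947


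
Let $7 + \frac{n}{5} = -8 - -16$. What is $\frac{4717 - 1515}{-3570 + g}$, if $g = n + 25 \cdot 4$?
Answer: $- \frac{3202}{3465} \approx -0.9241$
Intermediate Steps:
$n = 5$ ($n = -35 + 5 \left(-8 - -16\right) = -35 + 5 \left(-8 + 16\right) = -35 + 5 \cdot 8 = -35 + 40 = 5$)
$g = 105$ ($g = 5 + 25 \cdot 4 = 5 + 100 = 105$)
$\frac{4717 - 1515}{-3570 + g} = \frac{4717 - 1515}{-3570 + 105} = \frac{3202}{-3465} = 3202 \left(- \frac{1}{3465}\right) = - \frac{3202}{3465}$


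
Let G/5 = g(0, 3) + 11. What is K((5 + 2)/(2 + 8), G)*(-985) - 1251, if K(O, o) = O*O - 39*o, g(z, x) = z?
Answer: 42221827/20 ≈ 2.1111e+6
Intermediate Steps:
G = 55 (G = 5*(0 + 11) = 5*11 = 55)
K(O, o) = O² - 39*o
K((5 + 2)/(2 + 8), G)*(-985) - 1251 = (((5 + 2)/(2 + 8))² - 39*55)*(-985) - 1251 = ((7/10)² - 2145)*(-985) - 1251 = (49/100 - 2145)*(-985) - 1251 = -214451/100*(-985) - 1251 = 42246847/20 - 1251 = 42221827/20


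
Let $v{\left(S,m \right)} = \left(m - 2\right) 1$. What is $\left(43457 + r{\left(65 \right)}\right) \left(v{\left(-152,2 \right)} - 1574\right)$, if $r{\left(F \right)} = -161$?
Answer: $-68147904$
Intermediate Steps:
$v{\left(S,m \right)} = -2 + m$ ($v{\left(S,m \right)} = \left(-2 + m\right) 1 = -2 + m$)
$\left(43457 + r{\left(65 \right)}\right) \left(v{\left(-152,2 \right)} - 1574\right) = \left(43457 - 161\right) \left(\left(-2 + 2\right) - 1574\right) = 43296 \left(0 - 1574\right) = 43296 \left(-1574\right) = -68147904$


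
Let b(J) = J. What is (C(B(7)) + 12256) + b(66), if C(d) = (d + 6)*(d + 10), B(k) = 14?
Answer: 12802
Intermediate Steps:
C(d) = (6 + d)*(10 + d)
(C(B(7)) + 12256) + b(66) = ((60 + 14² + 16*14) + 12256) + 66 = ((60 + 196 + 224) + 12256) + 66 = (480 + 12256) + 66 = 12736 + 66 = 12802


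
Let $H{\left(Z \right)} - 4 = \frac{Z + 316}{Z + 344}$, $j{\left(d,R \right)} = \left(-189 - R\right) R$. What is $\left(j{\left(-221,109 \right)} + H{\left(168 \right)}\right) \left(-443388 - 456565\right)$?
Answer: $\frac{3741161318039}{128} \approx 2.9228 \cdot 10^{10}$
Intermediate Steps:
$j{\left(d,R \right)} = R \left(-189 - R\right)$
$H{\left(Z \right)} = 4 + \frac{316 + Z}{344 + Z}$ ($H{\left(Z \right)} = 4 + \frac{Z + 316}{Z + 344} = 4 + \frac{316 + Z}{344 + Z}$)
$\left(j{\left(-221,109 \right)} + H{\left(168 \right)}\right) \left(-443388 - 456565\right) = \left(\left(-1\right) 109 \left(189 + 109\right) + \frac{1692 + 5 \cdot 168}{344 + 168}\right) \left(-443388 - 456565\right) = \left(\left(-1\right) 109 \cdot 298 + \frac{1692 + 840}{512}\right) \left(-899953\right) = \left(-32482 + \frac{1}{512} \cdot 2532\right) \left(-899953\right) = \left(-32482 + \frac{633}{128}\right) \left(-899953\right) = \left(- \frac{4157063}{128}\right) \left(-899953\right) = \frac{3741161318039}{128}$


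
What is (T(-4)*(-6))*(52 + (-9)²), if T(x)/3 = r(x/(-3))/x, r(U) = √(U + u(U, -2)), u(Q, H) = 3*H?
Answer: 399*I*√42/2 ≈ 1292.9*I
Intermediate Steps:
r(U) = √(-6 + U) (r(U) = √(U + 3*(-2)) = √(U - 6) = √(-6 + U))
T(x) = 3*√(-6 - x/3)/x (T(x) = 3*(√(-6 + x/(-3))/x) = 3*(√(-6 + x*(-⅓))/x) = 3*(√(-6 - x/3)/x) = 3*√(-6 - x/3)/x)
(T(-4)*(-6))*(52 + (-9)²) = ((√(-54 - 3*(-4))/(-4))*(-6))*(52 + (-9)²) = (-√(-54 + 12)/4*(-6))*(52 + 81) = (-I*√42/4*(-6))*133 = (3*I*√42/2)*133 = 399*I*√42/2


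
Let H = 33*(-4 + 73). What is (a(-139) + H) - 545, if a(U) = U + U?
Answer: 1454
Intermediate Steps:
H = 2277 (H = 33*69 = 2277)
a(U) = 2*U
(a(-139) + H) - 545 = (2*(-139) + 2277) - 545 = (-278 + 2277) - 545 = 1999 - 545 = 1454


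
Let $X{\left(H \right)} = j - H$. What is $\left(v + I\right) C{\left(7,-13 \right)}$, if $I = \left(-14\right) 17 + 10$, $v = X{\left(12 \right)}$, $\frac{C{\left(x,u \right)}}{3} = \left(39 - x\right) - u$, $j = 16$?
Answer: $-30240$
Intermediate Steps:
$X{\left(H \right)} = 16 - H$
$C{\left(x,u \right)} = 117 - 3 u - 3 x$ ($C{\left(x,u \right)} = 3 \left(\left(39 - x\right) - u\right) = 3 \left(39 - u - x\right) = 117 - 3 u - 3 x$)
$v = 4$ ($v = 16 - 12 = 4$)
$I = -228$ ($I = -238 + 10 = -228$)
$\left(v + I\right) C{\left(7,-13 \right)} = \left(4 - 228\right) \left(117 - -39 - 21\right) = - 224 \left(117 + 39 - 21\right) = \left(-224\right) 135 = -30240$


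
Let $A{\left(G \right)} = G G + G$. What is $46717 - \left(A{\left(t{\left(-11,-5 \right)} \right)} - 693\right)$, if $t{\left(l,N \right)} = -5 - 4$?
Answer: $47338$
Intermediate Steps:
$t{\left(l,N \right)} = -9$ ($t{\left(l,N \right)} = -5 - 4 = -9$)
$A{\left(G \right)} = G + G^{2}$ ($A{\left(G \right)} = G^{2} + G = G + G^{2}$)
$46717 - \left(A{\left(t{\left(-11,-5 \right)} \right)} - 693\right) = 46717 - \left(- 9 \left(1 - 9\right) - 693\right) = 46717 - \left(\left(-9\right) \left(-8\right) - 693\right) = 46717 - \left(72 - 693\right) = 46717 - -621 = 46717 + 621 = 47338$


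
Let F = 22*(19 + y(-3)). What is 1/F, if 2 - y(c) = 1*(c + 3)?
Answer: 1/462 ≈ 0.0021645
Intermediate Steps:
y(c) = -1 - c (y(c) = 2 - (c + 3) = 2 - (3 + c) = 2 + (-3 - c) = -1 - c)
F = 462 (F = 22*(19 + (-1 - 1*(-3))) = 22*(19 + (-1 + 3)) = 22*(19 + 2) = 22*21 = 462)
1/F = 1/462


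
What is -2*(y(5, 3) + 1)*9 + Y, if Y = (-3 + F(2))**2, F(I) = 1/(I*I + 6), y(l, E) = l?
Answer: -9959/100 ≈ -99.590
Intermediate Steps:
F(I) = 1/(6 + I**2) (F(I) = 1/(I**2 + 6) = 1/(6 + I**2))
Y = 841/100 (Y = (-3 + 1/(6 + 2**2))**2 = (-3 + 1/(6 + 4))**2 = (-3 + 1/10)**2 = (-29/10)**2 = 841/100 ≈ 8.4100)
-2*(y(5, 3) + 1)*9 + Y = -2*(5 + 1)*9 + 841/100 = -2*6*9 + 841/100 = -12*9 + 841/100 = -108 + 841/100 = -9959/100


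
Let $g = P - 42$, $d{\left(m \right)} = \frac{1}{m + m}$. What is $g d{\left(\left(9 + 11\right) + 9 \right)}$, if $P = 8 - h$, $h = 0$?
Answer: $- \frac{17}{29} \approx -0.58621$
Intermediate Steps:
$P = 8$ ($P = 8 - 0 = 8 + 0 = 8$)
$d{\left(m \right)} = \frac{1}{2 m}$
$g = -34$ ($g = 8 - 42 = -34$)
$g d{\left(\left(9 + 11\right) + 9 \right)} = - 34 \frac{1}{2 \left(\left(9 + 11\right) + 9\right)} = - 34 \frac{1}{2 \left(20 + 9\right)} = - 34 \frac{1}{2 \cdot 29} = - 34 \cdot \frac{1}{2} \cdot \frac{1}{29} = \left(-34\right) \frac{1}{58} = - \frac{17}{29}$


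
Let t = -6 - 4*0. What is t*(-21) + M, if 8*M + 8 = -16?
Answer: 123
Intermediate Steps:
M = -3 (M = -1 + (1/8)*(-16) = -1 - 2 = -3)
t = -6 (t = -6 + 0 = -6)
t*(-21) + M = -6*(-21) - 3 = 126 - 3 = 123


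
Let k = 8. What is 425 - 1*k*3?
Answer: 401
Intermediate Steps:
425 - 1*k*3 = 425 - 1*8*3 = 425 - 8*3 = 425 - 1*24 = 425 - 24 = 401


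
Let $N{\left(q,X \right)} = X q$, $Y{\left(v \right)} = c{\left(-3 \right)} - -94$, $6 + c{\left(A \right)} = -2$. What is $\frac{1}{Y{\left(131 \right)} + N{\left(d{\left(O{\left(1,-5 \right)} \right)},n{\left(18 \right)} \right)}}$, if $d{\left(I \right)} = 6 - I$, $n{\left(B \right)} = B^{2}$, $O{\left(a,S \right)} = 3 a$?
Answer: $\frac{1}{1058} \approx 0.00094518$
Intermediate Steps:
$c{\left(A \right)} = -8$ ($c{\left(A \right)} = -6 - 2 = -8$)
$Y{\left(v \right)} = 86$ ($Y{\left(v \right)} = -8 - -94 = -8 + 94 = 86$)
$\frac{1}{Y{\left(131 \right)} + N{\left(d{\left(O{\left(1,-5 \right)} \right)},n{\left(18 \right)} \right)}} = \frac{1}{86 + 18^{2} \left(6 - 3 \cdot 1\right)} = \frac{1}{86 + 324 \left(6 - 3\right)} = \frac{1}{86 + 324 \cdot 3} = \frac{1}{86 + 972} = \frac{1}{1058}$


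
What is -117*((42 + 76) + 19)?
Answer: -16029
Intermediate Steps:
-117*((42 + 76) + 19) = -117*(118 + 19) = -117*137 = -16029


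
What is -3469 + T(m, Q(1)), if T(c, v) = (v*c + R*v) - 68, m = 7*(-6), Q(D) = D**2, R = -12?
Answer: -3591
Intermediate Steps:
m = -42
T(c, v) = -68 - 12*v + c*v (T(c, v) = (v*c - 12*v) - 68 = (c*v - 12*v) - 68 = (-12*v + c*v) - 68 = -68 - 12*v + c*v)
-3469 + T(m, Q(1)) = -3469 + (-68 - 12*1**2 - 42*1**2) = -3469 + (-68 - 12*1 - 42*1) = -3469 + (-68 - 12 - 42) = -3469 - 122 = -3591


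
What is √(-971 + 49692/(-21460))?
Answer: I*√28015160870/5365 ≈ 31.198*I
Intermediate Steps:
√(-971 + 49692/(-21460)) = √(-971 + 49692*(-1/21460)) = √(-971 - 12423/5365) = √(-5221838/5365) = I*√28015160870/5365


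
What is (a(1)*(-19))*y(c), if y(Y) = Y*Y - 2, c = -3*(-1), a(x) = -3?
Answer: 399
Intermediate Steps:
c = 3
y(Y) = -2 + Y**2 (y(Y) = Y**2 - 2 = -2 + Y**2)
(a(1)*(-19))*y(c) = (-3*(-19))*(-2 + 3**2) = 57*(-2 + 9) = 57*7 = 399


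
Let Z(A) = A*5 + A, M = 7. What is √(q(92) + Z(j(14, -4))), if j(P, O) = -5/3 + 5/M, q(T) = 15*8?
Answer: 20*√14/7 ≈ 10.690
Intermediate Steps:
q(T) = 120
j(P, O) = -20/21 (j(P, O) = -5/3 + 5/7 = -20/21)
Z(A) = 6*A (Z(A) = 5*A + A = 6*A)
√(q(92) + Z(j(14, -4))) = √(120 + 6*(-20/21)) = √(120 - 40/7) = √(800/7) = 20*√14/7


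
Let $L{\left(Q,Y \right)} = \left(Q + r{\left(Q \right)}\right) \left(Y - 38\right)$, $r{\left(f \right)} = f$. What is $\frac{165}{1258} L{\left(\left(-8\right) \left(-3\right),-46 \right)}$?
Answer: $- \frac{332640}{629} \approx -528.84$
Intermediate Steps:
$L{\left(Q,Y \right)} = 2 Q \left(-38 + Y\right)$ ($L{\left(Q,Y \right)} = \left(Q + Q\right) \left(Y - 38\right) = 2 Q \left(-38 + Y\right)$)
$\frac{165}{1258} L{\left(\left(-8\right) \left(-3\right),-46 \right)} = \frac{165}{1258} \cdot 2 \left(\left(-8\right) \left(-3\right)\right) \left(-38 - 46\right) = 165 \cdot \frac{1}{1258} \cdot 2 \cdot 24 \left(-84\right) = \frac{165}{1258} \left(-4032\right) = - \frac{332640}{629}$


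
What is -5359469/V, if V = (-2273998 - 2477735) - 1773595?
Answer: 5359469/6525328 ≈ 0.82133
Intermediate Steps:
V = -6525328 (V = -4751733 - 1773595 = -6525328)
-5359469/V = -5359469/(-6525328) = -5359469*(-1/6525328) = 5359469/6525328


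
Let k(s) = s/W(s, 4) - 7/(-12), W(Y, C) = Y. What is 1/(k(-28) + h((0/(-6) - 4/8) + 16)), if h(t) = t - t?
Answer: 12/19 ≈ 0.63158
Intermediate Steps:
h(t) = 0
k(s) = 19/12 (k(s) = s/s - 7/(-12) = 1 - 7*(-1/12) = 1 + 7/12 = 19/12)
1/(k(-28) + h((0/(-6) - 4/8) + 16)) = 1/(19/12 + 0) = 1/(19/12) = 12/19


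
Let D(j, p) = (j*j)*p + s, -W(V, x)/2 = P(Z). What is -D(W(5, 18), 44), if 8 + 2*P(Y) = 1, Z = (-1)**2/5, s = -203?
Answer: -1953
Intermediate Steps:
Z = 1/5 (Z = 1*(1/5) = 1/5 ≈ 0.20000)
P(Y) = -7/2 (P(Y) = -4 + (1/2)*1 = -4 + 1/2 = -7/2)
W(V, x) = 7 (W(V, x) = -2*(-7/2) = 7)
D(j, p) = -203 + p*j**2 (D(j, p) = (j*j)*p - 203 = j**2*p - 203 = p*j**2 - 203 = -203 + p*j**2)
-D(W(5, 18), 44) = -(-203 + 44*7**2) = -(-203 + 44*49) = -(-203 + 2156) = -1*1953 = -1953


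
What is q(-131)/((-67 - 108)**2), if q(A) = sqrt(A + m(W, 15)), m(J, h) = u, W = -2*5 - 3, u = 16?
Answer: I*sqrt(115)/30625 ≈ 0.00035017*I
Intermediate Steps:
W = -13 (W = -10 - 3 = -13)
m(J, h) = 16
q(A) = sqrt(16 + A) (q(A) = sqrt(A + 16) = sqrt(16 + A))
q(-131)/((-67 - 108)**2) = sqrt(16 - 131)/((-67 - 108)**2) = sqrt(-115)/((-175)**2) = (I*sqrt(115))/30625 = (I*sqrt(115))*(1/30625) = I*sqrt(115)/30625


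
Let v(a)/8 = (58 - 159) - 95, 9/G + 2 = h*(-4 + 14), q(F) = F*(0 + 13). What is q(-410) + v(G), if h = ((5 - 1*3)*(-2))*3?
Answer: -6898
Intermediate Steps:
q(F) = 13*F (q(F) = F*13 = 13*F)
h = -12 (h = ((5 - 3)*(-2))*3 = (2*(-2))*3 = -4*3 = -12)
G = -9/122 (G = 9/(-2 - 12*(-4 + 14)) = 9/(-2 - 12*10) = 9/(-2 - 120) = 9/(-122) = 9*(-1/122) = -9/122 ≈ -0.073771)
v(a) = -1568 (v(a) = 8*((58 - 159) - 95) = 8*(-101 - 95) = 8*(-196) = -1568)
q(-410) + v(G) = 13*(-410) - 1568 = -5330 - 1568 = -6898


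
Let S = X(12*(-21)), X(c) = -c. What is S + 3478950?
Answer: 3479202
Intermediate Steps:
S = 252 (S = -12*(-21) = -1*(-252) = 252)
S + 3478950 = 252 + 3478950 = 3479202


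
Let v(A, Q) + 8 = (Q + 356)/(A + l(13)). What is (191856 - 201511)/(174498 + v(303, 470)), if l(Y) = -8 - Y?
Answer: -1361355/24603503 ≈ -0.055332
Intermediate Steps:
v(A, Q) = -8 + (356 + Q)/(-21 + A) (v(A, Q) = -8 + (Q + 356)/(A + (-8 - 1*13)) = -8 + (356 + Q)/(A + (-8 - 13)) = -8 + (356 + Q)/(A - 21) = -8 + (356 + Q)/(-21 + A))
(191856 - 201511)/(174498 + v(303, 470)) = (191856 - 201511)/(174498 + (524 + 470 - 8*303)/(-21 + 303)) = -9655/(174498 + (524 + 470 - 2424)/282) = -9655/(174498 + (1/282)*(-1430)) = -9655/(174498 - 715/141) = -9655/24603503/141 = -9655*141/24603503 = -1361355/24603503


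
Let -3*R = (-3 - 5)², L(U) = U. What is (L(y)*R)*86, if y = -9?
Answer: 16512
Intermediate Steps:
R = -64/3 (R = -(-3 - 5)²/3 = -⅓*(-8)² = -⅓*64 = -64/3 ≈ -21.333)
(L(y)*R)*86 = -9*(-64/3)*86 = 192*86 = 16512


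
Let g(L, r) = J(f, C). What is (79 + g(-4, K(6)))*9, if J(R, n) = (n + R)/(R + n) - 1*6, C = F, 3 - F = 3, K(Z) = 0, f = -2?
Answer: 666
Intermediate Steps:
F = 0 (F = 3 - 1*3 = 3 - 3 = 0)
C = 0
J(R, n) = -5 (J(R, n) = (R + n)/(R + n) - 6 = 1 - 6 = -5)
g(L, r) = -5
(79 + g(-4, K(6)))*9 = (79 - 5)*9 = 74*9 = 666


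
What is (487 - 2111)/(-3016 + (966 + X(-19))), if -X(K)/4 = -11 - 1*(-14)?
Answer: 812/1031 ≈ 0.78759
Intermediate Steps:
X(K) = -12 (X(K) = -4*(-11 - 1*(-14)) = -4*(-11 + 14) = -4*3 = -12)
(487 - 2111)/(-3016 + (966 + X(-19))) = (487 - 2111)/(-3016 + (966 - 12)) = -1624/(-3016 + 954) = -1624/(-2062) = -1624*(-1/2062) = 812/1031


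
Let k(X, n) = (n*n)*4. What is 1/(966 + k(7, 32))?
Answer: 1/5062 ≈ 0.00019755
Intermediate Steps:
k(X, n) = 4*n**2 (k(X, n) = n**2*4 = 4*n**2)
1/(966 + k(7, 32)) = 1/(966 + 4*32**2) = 1/(966 + 4*1024) = 1/(966 + 4096) = 1/5062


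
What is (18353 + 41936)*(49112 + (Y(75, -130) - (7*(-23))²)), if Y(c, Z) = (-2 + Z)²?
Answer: 2448637735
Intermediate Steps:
(18353 + 41936)*(49112 + (Y(75, -130) - (7*(-23))²)) = (18353 + 41936)*(49112 + ((-2 - 130)² - (7*(-23))²)) = 60289*(49112 + ((-132)² - 1*(-161)²)) = 60289*(49112 + (17424 - 1*25921)) = 60289*(49112 + (17424 - 25921)) = 60289*(49112 - 8497) = 60289*40615 = 2448637735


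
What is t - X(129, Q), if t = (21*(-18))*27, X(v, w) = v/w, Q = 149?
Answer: -1520823/149 ≈ -10207.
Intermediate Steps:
t = -10206 (t = -378*27 = -10206)
t - X(129, Q) = -10206 - 129/149 = -1520823/149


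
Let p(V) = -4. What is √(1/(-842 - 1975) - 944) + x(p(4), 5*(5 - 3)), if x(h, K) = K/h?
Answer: -5/2 + I*√832344937/939 ≈ -2.5 + 30.725*I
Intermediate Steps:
√(1/(-842 - 1975) - 944) + x(p(4), 5*(5 - 3)) = √(1/(-842 - 1975) - 944) + (5*(5 - 3))/(-4) = √(1/(-2817) - 944) + (5*2)*(-¼) = √(-1/2817 - 944) + 10*(-¼) = √(-2659249/2817) - 5/2 = I*√832344937/939 - 5/2 = -5/2 + I*√832344937/939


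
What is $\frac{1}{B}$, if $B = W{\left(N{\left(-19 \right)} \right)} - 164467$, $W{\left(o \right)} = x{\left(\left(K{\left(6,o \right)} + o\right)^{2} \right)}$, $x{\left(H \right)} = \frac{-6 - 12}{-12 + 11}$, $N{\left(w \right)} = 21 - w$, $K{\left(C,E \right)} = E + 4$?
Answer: $- \frac{1}{164449} \approx -6.0809 \cdot 10^{-6}$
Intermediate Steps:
$K{\left(C,E \right)} = 4 + E$
$x{\left(H \right)} = 18$ ($x{\left(H \right)} = - \frac{18}{-1} = \left(-18\right) \left(-1\right) = 18$)
$W{\left(o \right)} = 18$
$B = -164449$ ($B = 18 - 164467 = -164449$)
$\frac{1}{B} = \frac{1}{-164449} = - \frac{1}{164449}$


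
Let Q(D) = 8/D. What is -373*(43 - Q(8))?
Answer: -15666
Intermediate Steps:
-373*(43 - Q(8)) = -373*(43 - 8/8) = -373*(43 - 1*1) = -373*(43 - 1) = -373*42 = -15666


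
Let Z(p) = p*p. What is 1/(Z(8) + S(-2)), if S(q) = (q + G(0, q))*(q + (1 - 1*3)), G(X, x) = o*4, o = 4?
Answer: ⅛ ≈ 0.12500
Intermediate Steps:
Z(p) = p²
G(X, x) = 16 (G(X, x) = 4*4 = 16)
S(q) = (-2 + q)*(16 + q) (S(q) = (q + 16)*(q + (1 - 1*3)) = (16 + q)*(q + (1 - 3)) = (16 + q)*(q - 2) = (16 + q)*(-2 + q) = (-2 + q)*(16 + q))
1/(Z(8) + S(-2)) = 1/(8² + (-32 + (-2)² + 14*(-2))) = 1/(64 + (-32 + 4 - 28)) = 1/(64 - 56) = 1/8 = ⅛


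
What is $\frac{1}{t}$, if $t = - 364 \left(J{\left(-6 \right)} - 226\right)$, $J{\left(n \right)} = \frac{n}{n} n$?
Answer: $\frac{1}{84448} \approx 1.1842 \cdot 10^{-5}$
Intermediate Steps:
$J{\left(n \right)} = n$ ($J{\left(n \right)} = 1 n = n$)
$t = 84448$ ($t = - 364 \left(-6 - 226\right) = \left(-364\right) \left(-232\right) = 84448$)
$\frac{1}{t} = \frac{1}{84448}$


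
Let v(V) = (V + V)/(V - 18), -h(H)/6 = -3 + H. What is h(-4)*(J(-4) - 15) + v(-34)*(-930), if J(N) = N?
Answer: -26184/13 ≈ -2014.2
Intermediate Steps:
h(H) = 18 - 6*H (h(H) = -6*(-3 + H) = 18 - 6*H)
v(V) = 2*V/(-18 + V) (v(V) = (2*V)/(-18 + V) = 2*V/(-18 + V))
h(-4)*(J(-4) - 15) + v(-34)*(-930) = (18 - 6*(-4))*(-4 - 15) + (2*(-34)/(-18 - 34))*(-930) = (18 + 24)*(-19) + (2*(-34)/(-52))*(-930) = 42*(-19) + (2*(-34)*(-1/52))*(-930) = -798 + (17/13)*(-930) = -798 - 15810/13 = -26184/13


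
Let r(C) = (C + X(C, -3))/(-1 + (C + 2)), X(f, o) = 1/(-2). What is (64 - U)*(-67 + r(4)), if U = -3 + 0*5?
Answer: -44421/10 ≈ -4442.1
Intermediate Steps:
U = -3 (U = -3 + 0 = -3)
X(f, o) = -½
r(C) = (-½ + C)/(1 + C) (r(C) = (C - ½)/(-1 + (C + 2)) = (-½ + C)/(-1 + (2 + C)) = (-½ + C)/(1 + C))
(64 - U)*(-67 + r(4)) = (64 - 1*(-3))*(-67 + (-½ + 4)/(1 + 4)) = (64 + 3)*(-67 + (7/2)/5) = 67*(-67 + (⅕)*(7/2)) = 67*(-67 + 7/10) = 67*(-663/10) = -44421/10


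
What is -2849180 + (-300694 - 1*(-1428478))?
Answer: -1721396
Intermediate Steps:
-2849180 + (-300694 - 1*(-1428478)) = -2849180 + (-300694 + 1428478) = -2849180 + 1127784 = -1721396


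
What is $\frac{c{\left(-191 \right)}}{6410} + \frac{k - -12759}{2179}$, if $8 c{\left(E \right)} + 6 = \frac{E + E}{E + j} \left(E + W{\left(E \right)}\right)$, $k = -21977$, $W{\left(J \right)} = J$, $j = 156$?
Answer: $- \frac{8431446193}{1955434600} \approx -4.3118$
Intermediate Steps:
$c{\left(E \right)} = - \frac{3}{4} + \frac{E^{2}}{2 \left(156 + E\right)}$ ($c{\left(E \right)} = - \frac{3}{4} + \frac{\frac{E + E}{E + 156} \left(E + E\right)}{8} = - \frac{3}{4} + \frac{\frac{2 E}{156 + E} 2 E}{8} = - \frac{3}{4} + \frac{4 E^{2} \frac{1}{156 + E}}{8} = - \frac{3}{4} + \frac{E^{2}}{2 \left(156 + E\right)}$)
$\frac{c{\left(-191 \right)}}{6410} + \frac{k - -12759}{2179} = \frac{\frac{1}{4} \frac{1}{156 - 191} \left(-468 - -573 + 2 \left(-191\right)^{2}\right)}{6410} + \frac{-21977 - -12759}{2179} = \frac{-468 + 573 + 2 \cdot 36481}{4 \left(-35\right)} \frac{1}{6410} + \left(-21977 + 12759\right) \frac{1}{2179} = \frac{1}{4} \left(- \frac{1}{35}\right) \left(-468 + 573 + 72962\right) \frac{1}{6410} - \frac{9218}{2179} = \frac{1}{4} \left(- \frac{1}{35}\right) 73067 \cdot \frac{1}{6410} - \frac{9218}{2179} = \left(- \frac{73067}{140}\right) \frac{1}{6410} - \frac{9218}{2179} = - \frac{73067}{897400} - \frac{9218}{2179} = - \frac{8431446193}{1955434600}$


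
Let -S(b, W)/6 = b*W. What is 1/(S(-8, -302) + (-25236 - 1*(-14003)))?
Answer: -1/25729 ≈ -3.8867e-5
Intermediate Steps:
S(b, W) = -6*W*b (S(b, W) = -6*b*W = -6*W*b)
1/(S(-8, -302) + (-25236 - 1*(-14003))) = 1/(-6*(-302)*(-8) + (-25236 - 1*(-14003))) = 1/(-14496 + (-25236 + 14003)) = 1/(-14496 - 11233) = 1/(-25729) = -1/25729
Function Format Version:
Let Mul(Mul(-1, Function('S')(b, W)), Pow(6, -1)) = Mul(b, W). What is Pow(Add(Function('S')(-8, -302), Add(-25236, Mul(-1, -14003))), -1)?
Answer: Rational(-1, 25729) ≈ -3.8867e-5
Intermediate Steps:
Function('S')(b, W) = Mul(-6, W, b) (Function('S')(b, W) = Mul(-6, Mul(b, W)) = Mul(-6, Mul(W, b)) = Mul(-6, W, b))
Pow(Add(Function('S')(-8, -302), Add(-25236, Mul(-1, -14003))), -1) = Pow(Add(Mul(-6, -302, -8), Add(-25236, Mul(-1, -14003))), -1) = Pow(Add(-14496, Add(-25236, 14003)), -1) = Pow(Add(-14496, -11233), -1) = Pow(-25729, -1) = Rational(-1, 25729)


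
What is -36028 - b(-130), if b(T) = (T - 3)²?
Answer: -53717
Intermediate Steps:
b(T) = (-3 + T)²
-36028 - b(-130) = -36028 - (-3 - 130)² = -36028 - 1*(-133)² = -36028 - 1*17689 = -36028 - 17689 = -53717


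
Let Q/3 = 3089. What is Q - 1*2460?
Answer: 6807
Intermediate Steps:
Q = 9267 (Q = 3*3089 = 9267)
Q - 1*2460 = 9267 - 1*2460 = 9267 - 2460 = 6807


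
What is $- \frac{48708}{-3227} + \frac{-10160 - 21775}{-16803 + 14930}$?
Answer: $\frac{194284329}{6044171} \approx 32.144$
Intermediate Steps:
$- \frac{48708}{-3227} + \frac{-10160 - 21775}{-16803 + 14930} = \left(-48708\right) \left(- \frac{1}{3227}\right) - \frac{31935}{-1873} = \frac{48708}{3227} - - \frac{31935}{1873} = \frac{48708}{3227} + \frac{31935}{1873} = \frac{194284329}{6044171}$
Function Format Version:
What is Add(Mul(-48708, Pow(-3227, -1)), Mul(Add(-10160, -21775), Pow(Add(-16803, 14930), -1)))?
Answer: Rational(194284329, 6044171) ≈ 32.144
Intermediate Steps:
Add(Mul(-48708, Pow(-3227, -1)), Mul(Add(-10160, -21775), Pow(Add(-16803, 14930), -1))) = Add(Mul(-48708, Rational(-1, 3227)), Mul(-31935, Pow(-1873, -1))) = Add(Rational(48708, 3227), Mul(-31935, Rational(-1, 1873))) = Add(Rational(48708, 3227), Rational(31935, 1873)) = Rational(194284329, 6044171)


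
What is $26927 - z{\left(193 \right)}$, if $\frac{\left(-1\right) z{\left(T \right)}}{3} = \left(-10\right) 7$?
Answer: $26717$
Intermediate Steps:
$z{\left(T \right)} = 210$ ($z{\left(T \right)} = - 3 \left(\left(-10\right) 7\right) = \left(-3\right) \left(-70\right) = 210$)
$26927 - z{\left(193 \right)} = 26927 - 210 = 26717$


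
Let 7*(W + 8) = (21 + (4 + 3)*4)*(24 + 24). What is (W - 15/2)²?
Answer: 410881/4 ≈ 1.0272e+5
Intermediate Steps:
W = 328 (W = -8 + ((21 + (4 + 3)*4)*(24 + 24))/7 = -8 + ((21 + 7*4)*48)/7 = -8 + ((21 + 28)*48)/7 = -8 + (49*48)/7 = -8 + (⅐)*2352 = -8 + 336 = 328)
(W - 15/2)² = (328 - 15/2)² = (641/2)² = 410881/4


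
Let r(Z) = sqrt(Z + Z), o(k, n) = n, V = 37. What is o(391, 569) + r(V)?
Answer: 569 + sqrt(74) ≈ 577.60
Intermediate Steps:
r(Z) = sqrt(2)*sqrt(Z) (r(Z) = sqrt(2*Z) = sqrt(2)*sqrt(Z))
o(391, 569) + r(V) = 569 + sqrt(2)*sqrt(37) = 569 + sqrt(74)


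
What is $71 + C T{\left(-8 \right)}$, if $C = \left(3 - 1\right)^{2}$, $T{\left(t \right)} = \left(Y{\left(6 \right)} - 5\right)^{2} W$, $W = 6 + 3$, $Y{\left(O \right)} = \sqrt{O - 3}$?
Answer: $1079 - 360 \sqrt{3} \approx 455.46$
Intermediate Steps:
$Y{\left(O \right)} = \sqrt{-3 + O}$
$W = 9$
$T{\left(t \right)} = 9 \left(-5 + \sqrt{3}\right)^{2}$ ($T{\left(t \right)} = \left(\sqrt{-3 + 6} - 5\right)^{2} \cdot 9 = \left(\sqrt{3} - 5\right)^{2} \cdot 9 = \left(-5 + \sqrt{3}\right)^{2} \cdot 9 = 9 \left(-5 + \sqrt{3}\right)^{2}$)
$C = 4$ ($C = 2^{2} = 4$)
$71 + C T{\left(-8 \right)} = 71 + 4 \left(252 - 90 \sqrt{3}\right) = 71 + \left(1008 - 360 \sqrt{3}\right) = 1079 - 360 \sqrt{3}$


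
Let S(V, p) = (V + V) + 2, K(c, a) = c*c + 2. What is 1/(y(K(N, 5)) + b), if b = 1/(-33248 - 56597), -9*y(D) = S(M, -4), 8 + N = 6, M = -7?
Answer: 269535/359377 ≈ 0.75001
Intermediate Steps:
N = -2 (N = -8 + 6 = -2)
K(c, a) = 2 + c² (K(c, a) = c² + 2 = 2 + c²)
S(V, p) = 2 + 2*V (S(V, p) = 2*V + 2 = 2 + 2*V)
y(D) = 4/3 (y(D) = -(2 + 2*(-7))/9 = -(2 - 14)/9 = -⅑*(-12) = 4/3)
b = -1/89845 (b = 1/(-89845) = -1/89845 ≈ -1.1130e-5)
1/(y(K(N, 5)) + b) = 1/(4/3 - 1/89845) = 1/(359377/269535) = 269535/359377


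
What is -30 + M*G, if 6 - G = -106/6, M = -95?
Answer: -6835/3 ≈ -2278.3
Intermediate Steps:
G = 71/3 (G = 6 - (-106)/6 = 6 - 1*(-53/3) = 6 + 53/3 = 71/3 ≈ 23.667)
-30 + M*G = -30 - 95*71/3 = -30 - 6745/3 = -6835/3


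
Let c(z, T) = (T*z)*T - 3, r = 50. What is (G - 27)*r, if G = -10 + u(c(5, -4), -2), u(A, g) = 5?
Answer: -1600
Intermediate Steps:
c(z, T) = -3 + z*T² (c(z, T) = z*T² - 3 = -3 + z*T²)
G = -5 (G = -10 + 5 = -5)
(G - 27)*r = (-5 - 27)*50 = -32*50 = -1600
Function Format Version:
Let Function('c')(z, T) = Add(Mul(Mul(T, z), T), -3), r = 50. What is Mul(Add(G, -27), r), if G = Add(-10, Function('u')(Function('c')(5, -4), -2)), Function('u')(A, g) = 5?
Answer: -1600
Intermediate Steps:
Function('c')(z, T) = Add(-3, Mul(z, Pow(T, 2))) (Function('c')(z, T) = Add(Mul(z, Pow(T, 2)), -3) = Add(-3, Mul(z, Pow(T, 2))))
G = -5 (G = Add(-10, 5) = -5)
Mul(Add(G, -27), r) = Mul(Add(-5, -27), 50) = Mul(-32, 50) = -1600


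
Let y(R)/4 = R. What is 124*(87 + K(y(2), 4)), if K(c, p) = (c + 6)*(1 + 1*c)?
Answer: 26412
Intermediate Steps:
y(R) = 4*R
K(c, p) = (1 + c)*(6 + c) (K(c, p) = (6 + c)*(1 + c) = (1 + c)*(6 + c))
124*(87 + K(y(2), 4)) = 124*(87 + (6 + (4*2)² + 7*(4*2))) = 124*(87 + (6 + 8² + 7*8)) = 124*(87 + (6 + 64 + 56)) = 124*(87 + 126) = 124*213 = 26412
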